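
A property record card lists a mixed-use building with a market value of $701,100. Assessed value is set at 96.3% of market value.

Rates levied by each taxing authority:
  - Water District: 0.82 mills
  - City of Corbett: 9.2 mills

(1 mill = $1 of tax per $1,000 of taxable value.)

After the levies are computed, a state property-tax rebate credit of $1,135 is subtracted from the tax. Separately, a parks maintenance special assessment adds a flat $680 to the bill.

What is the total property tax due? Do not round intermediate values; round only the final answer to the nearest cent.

Assessed value = $701,100 × 0.963 = $675,159.3
Water District: $675,159.3 × 0.00082 = $553.630626
City of Corbett: $675,159.3 × 0.0092 = $6,211.46556
Levies subtotal = $6,765.096186
After credit = $6,765.096186 − $1,135 = $5,630.096186
Total = $5,630.096186 + $680 = $6,310.096186

$6,310.10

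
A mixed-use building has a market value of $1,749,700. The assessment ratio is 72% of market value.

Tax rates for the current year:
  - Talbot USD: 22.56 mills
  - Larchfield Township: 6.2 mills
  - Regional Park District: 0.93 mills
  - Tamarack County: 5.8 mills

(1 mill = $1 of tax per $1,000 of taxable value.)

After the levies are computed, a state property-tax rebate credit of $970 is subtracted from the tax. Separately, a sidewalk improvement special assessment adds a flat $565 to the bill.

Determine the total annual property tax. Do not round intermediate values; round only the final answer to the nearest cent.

Assessed value = $1,749,700 × 0.72 = $1,259,784
Talbot USD: $1,259,784 × 0.02256 = $28,420.72704
Larchfield Township: $1,259,784 × 0.0062 = $7,810.6608
Regional Park District: $1,259,784 × 0.00093 = $1,171.59912
Tamarack County: $1,259,784 × 0.0058 = $7,306.7472
Levies subtotal = $44,709.73416
After credit = $44,709.73416 − $970 = $43,739.73416
Total = $43,739.73416 + $565 = $44,304.73416

$44,304.73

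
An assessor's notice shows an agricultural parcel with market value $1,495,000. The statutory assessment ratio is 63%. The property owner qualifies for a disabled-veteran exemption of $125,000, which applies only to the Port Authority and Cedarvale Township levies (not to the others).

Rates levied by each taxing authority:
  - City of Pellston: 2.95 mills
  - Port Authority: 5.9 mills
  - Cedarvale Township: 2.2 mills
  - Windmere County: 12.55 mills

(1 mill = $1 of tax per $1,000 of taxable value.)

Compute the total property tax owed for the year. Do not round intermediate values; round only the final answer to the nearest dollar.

Assessed value = $1,495,000 × 0.63 = $941,850
City of Pellston: $941,850 × 0.00295 = $2,778.4575
Port Authority: ($941,850 − $125,000) × 0.0059 = $816,850 × 0.0059 = $4,819.415
Cedarvale Township: ($941,850 − $125,000) × 0.0022 = $816,850 × 0.0022 = $1,797.07
Windmere County: $941,850 × 0.01255 = $11,820.2175
Total = $21,215.16

$21,215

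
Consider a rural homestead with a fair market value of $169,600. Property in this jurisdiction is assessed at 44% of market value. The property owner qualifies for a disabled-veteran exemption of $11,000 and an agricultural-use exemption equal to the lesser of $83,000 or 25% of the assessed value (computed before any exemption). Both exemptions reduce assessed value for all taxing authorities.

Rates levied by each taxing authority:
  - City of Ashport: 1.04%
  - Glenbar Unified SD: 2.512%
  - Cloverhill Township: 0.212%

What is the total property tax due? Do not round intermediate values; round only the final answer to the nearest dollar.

$1,693

Assessed value = $169,600 × 0.44 = $74,624
Agricultural-use exemption = min($83,000, 25% × $74,624) = min($83,000, $18,656) = $18,656 (percentage binds)
Taxable value = $74,624 − $11,000 − $18,656 = $44,968
City of Ashport: $44,968 × 0.0104 = $467.6672
Glenbar Unified SD: $44,968 × 0.02512 = $1,129.59616
Cloverhill Township: $44,968 × 0.00212 = $95.33216
Total = $1,692.59552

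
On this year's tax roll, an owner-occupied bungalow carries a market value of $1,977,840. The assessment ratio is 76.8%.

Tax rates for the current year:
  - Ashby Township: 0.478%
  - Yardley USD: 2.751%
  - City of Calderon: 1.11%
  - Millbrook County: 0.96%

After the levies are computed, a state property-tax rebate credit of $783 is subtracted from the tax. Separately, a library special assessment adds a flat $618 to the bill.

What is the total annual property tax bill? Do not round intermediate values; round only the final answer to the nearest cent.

Assessed value = $1,977,840 × 0.768 = $1,518,981.12
Ashby Township: $1,518,981.12 × 0.00478 = $7,260.7297536
Yardley USD: $1,518,981.12 × 0.02751 = $41,787.1706112
City of Calderon: $1,518,981.12 × 0.0111 = $16,860.690432
Millbrook County: $1,518,981.12 × 0.0096 = $14,582.218752
Levies subtotal = $80,490.8095488
After credit = $80,490.8095488 − $783 = $79,707.8095488
Total = $79,707.8095488 + $618 = $80,325.8095488

$80,325.81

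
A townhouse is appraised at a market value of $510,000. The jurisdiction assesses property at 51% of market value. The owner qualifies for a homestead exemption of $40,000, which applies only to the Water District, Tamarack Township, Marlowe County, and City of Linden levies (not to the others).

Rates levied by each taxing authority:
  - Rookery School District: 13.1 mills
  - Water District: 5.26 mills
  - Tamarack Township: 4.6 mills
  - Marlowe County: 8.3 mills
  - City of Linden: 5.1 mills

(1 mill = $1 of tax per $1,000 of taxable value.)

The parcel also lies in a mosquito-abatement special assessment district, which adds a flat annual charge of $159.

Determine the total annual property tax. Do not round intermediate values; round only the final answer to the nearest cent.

$8,685.84

Assessed value = $510,000 × 0.51 = $260,100
Rookery School District: $260,100 × 0.0131 = $3,407.31
Water District: ($260,100 − $40,000) × 0.00526 = $220,100 × 0.00526 = $1,157.726
Tamarack Township: ($260,100 − $40,000) × 0.0046 = $220,100 × 0.0046 = $1,012.46
Marlowe County: ($260,100 − $40,000) × 0.0083 = $220,100 × 0.0083 = $1,826.83
City of Linden: ($260,100 − $40,000) × 0.0051 = $220,100 × 0.0051 = $1,122.51
Levies subtotal = $8,526.836
Total = $8,526.836 + $159 = $8,685.836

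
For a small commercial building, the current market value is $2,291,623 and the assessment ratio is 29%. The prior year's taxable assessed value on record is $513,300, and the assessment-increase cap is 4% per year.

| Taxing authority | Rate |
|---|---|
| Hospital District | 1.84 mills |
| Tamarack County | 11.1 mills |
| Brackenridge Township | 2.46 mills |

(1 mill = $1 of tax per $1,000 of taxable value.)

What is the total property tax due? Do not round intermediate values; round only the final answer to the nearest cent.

Uncapped assessed value = $2,291,623 × 0.29 = $664,570.67
Cap limit = $513,300 × 1.04 = $533,832
Taxable assessed value = min($664,570.67, $533,832) = $533,832 (cap binds)
Hospital District: $533,832 × 0.00184 = $982.25088
Tamarack County: $533,832 × 0.0111 = $5,925.5352
Brackenridge Township: $533,832 × 0.00246 = $1,313.22672
Total = $8,221.0128

$8,221.01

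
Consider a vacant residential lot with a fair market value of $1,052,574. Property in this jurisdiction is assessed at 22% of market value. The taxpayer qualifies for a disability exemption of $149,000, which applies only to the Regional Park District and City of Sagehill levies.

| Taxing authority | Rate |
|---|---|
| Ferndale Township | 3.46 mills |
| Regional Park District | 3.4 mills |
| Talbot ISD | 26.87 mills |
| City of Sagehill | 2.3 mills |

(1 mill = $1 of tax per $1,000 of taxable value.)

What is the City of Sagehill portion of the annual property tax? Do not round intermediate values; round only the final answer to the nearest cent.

Assessed value = $1,052,574 × 0.22 = $231,566.28
City of Sagehill taxable value = $231,566.28 − $149,000 = $82,566.28
City of Sagehill levy = $82,566.28 × 0.0023 = $189.902444

$189.90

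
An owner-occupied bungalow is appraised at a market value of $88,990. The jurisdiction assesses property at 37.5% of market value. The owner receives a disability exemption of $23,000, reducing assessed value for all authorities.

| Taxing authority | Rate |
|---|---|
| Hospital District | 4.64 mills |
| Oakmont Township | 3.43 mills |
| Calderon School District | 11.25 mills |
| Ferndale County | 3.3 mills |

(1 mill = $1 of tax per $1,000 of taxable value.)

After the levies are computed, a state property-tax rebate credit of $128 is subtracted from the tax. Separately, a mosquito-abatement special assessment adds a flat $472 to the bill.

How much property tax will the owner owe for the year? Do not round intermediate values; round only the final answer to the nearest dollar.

Assessed value = $88,990 × 0.375 = $33,371.25
Taxable value = $33,371.25 − $23,000 = $10,371.25
Hospital District: $10,371.25 × 0.00464 = $48.1226
Oakmont Township: $10,371.25 × 0.00343 = $35.5733875
Calderon School District: $10,371.25 × 0.01125 = $116.6765625
Ferndale County: $10,371.25 × 0.0033 = $34.225125
Levies subtotal = $234.597675
After credit = $234.597675 − $128 = $106.597675
Total = $106.597675 + $472 = $578.597675

$579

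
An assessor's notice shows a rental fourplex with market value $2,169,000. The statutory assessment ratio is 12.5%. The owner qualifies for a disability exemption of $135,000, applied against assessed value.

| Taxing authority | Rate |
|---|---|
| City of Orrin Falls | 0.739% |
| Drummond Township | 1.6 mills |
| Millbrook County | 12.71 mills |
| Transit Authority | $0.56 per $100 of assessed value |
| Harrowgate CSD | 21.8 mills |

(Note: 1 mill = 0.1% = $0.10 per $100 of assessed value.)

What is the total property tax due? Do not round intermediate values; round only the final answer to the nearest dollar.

$6,684

Assessed value = $2,169,000 × 0.125 = $271,125
Taxable value = $271,125 − $135,000 = $136,125
City of Orrin Falls: $136,125 × 0.00739 = $1,005.96375
Drummond Township: $136,125 × 0.0016 = $217.8
Millbrook County: $136,125 × 0.01271 = $1,730.14875
Transit Authority: $136,125 × 0.0056 = $762.3
Harrowgate CSD: $136,125 × 0.0218 = $2,967.525
Total = $6,683.7375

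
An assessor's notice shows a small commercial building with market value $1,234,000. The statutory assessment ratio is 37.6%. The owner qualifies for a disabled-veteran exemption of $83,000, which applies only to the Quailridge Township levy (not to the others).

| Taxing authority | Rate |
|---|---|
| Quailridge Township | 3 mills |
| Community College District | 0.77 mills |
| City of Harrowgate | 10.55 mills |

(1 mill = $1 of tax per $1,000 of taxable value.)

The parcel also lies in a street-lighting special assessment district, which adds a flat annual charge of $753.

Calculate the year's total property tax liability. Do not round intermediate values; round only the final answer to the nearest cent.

Assessed value = $1,234,000 × 0.376 = $463,984
Quailridge Township: ($463,984 − $83,000) × 0.003 = $380,984 × 0.003 = $1,142.952
Community College District: $463,984 × 0.00077 = $357.26768
City of Harrowgate: $463,984 × 0.01055 = $4,895.0312
Levies subtotal = $6,395.25088
Total = $6,395.25088 + $753 = $7,148.25088

$7,148.25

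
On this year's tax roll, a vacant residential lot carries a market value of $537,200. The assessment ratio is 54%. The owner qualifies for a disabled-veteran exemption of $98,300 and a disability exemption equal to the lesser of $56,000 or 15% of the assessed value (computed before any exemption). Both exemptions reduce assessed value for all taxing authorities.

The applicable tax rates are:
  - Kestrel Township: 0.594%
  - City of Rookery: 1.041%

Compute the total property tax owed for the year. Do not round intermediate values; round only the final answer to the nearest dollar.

Assessed value = $537,200 × 0.54 = $290,088
Disability exemption = min($56,000, 15% × $290,088) = min($56,000, $43,513.2) = $43,513.2 (percentage binds)
Taxable value = $290,088 − $98,300 − $43,513.2 = $148,274.8
Kestrel Township: $148,274.8 × 0.00594 = $880.752312
City of Rookery: $148,274.8 × 0.01041 = $1,543.540668
Total = $2,424.29298

$2,424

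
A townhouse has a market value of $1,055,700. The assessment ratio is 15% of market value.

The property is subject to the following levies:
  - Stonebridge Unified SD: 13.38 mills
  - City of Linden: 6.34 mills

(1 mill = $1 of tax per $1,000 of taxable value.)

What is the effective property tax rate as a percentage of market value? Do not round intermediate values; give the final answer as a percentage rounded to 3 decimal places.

Assessed value = $1,055,700 × 0.15 = $158,355
Stonebridge Unified SD: $158,355 × 0.01338 = $2,118.7899
City of Linden: $158,355 × 0.00634 = $1,003.9707
Total tax = $3,122.7606
Effective rate = $3,122.7606 ÷ $1,055,700 = 0.296% of market value

0.296%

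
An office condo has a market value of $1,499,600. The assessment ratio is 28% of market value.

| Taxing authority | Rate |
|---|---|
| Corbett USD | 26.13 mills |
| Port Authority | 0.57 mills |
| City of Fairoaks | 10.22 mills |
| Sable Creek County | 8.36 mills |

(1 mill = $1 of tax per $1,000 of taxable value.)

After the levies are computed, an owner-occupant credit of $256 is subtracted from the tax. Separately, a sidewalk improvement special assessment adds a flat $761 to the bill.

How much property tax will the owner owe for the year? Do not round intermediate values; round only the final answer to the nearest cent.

Assessed value = $1,499,600 × 0.28 = $419,888
Corbett USD: $419,888 × 0.02613 = $10,971.67344
Port Authority: $419,888 × 0.00057 = $239.33616
City of Fairoaks: $419,888 × 0.01022 = $4,291.25536
Sable Creek County: $419,888 × 0.00836 = $3,510.26368
Levies subtotal = $19,012.52864
After credit = $19,012.52864 − $256 = $18,756.52864
Total = $18,756.52864 + $761 = $19,517.52864

$19,517.53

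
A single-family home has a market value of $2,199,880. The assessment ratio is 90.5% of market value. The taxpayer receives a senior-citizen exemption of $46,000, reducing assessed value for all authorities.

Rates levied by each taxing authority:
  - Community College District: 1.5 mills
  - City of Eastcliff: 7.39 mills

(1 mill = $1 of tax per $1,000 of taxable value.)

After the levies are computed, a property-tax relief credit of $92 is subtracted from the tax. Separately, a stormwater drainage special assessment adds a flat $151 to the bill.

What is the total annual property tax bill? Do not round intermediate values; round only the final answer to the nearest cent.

$17,349.08

Assessed value = $2,199,880 × 0.905 = $1,990,891.4
Taxable value = $1,990,891.4 − $46,000 = $1,944,891.4
Community College District: $1,944,891.4 × 0.0015 = $2,917.3371
City of Eastcliff: $1,944,891.4 × 0.00739 = $14,372.747446
Levies subtotal = $17,290.084546
After credit = $17,290.084546 − $92 = $17,198.084546
Total = $17,198.084546 + $151 = $17,349.084546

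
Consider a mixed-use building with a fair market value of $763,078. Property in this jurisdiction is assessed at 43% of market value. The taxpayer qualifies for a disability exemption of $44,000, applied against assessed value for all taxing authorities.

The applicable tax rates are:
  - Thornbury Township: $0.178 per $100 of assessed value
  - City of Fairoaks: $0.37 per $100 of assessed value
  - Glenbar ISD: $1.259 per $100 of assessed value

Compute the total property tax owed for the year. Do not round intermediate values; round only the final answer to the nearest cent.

Assessed value = $763,078 × 0.43 = $328,123.54
Taxable value = $328,123.54 − $44,000 = $284,123.54
Thornbury Township: $284,123.54 × 0.00178 = $505.7399012
City of Fairoaks: $284,123.54 × 0.0037 = $1,051.257098
Glenbar ISD: $284,123.54 × 0.01259 = $3,577.1153686
Total = $505.7399012 + $1,051.257098 + $3,577.1153686 = $5,134.1123678

$5,134.11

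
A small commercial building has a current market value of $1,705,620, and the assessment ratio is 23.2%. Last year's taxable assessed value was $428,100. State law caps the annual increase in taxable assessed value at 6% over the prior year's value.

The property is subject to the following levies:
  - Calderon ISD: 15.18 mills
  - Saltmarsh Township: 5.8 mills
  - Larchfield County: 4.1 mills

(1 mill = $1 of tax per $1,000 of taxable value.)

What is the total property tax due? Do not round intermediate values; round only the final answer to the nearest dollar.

Uncapped assessed value = $1,705,620 × 0.232 = $395,703.84
Cap limit = $428,100 × 1.06 = $453,786
Taxable assessed value = min($395,703.84, $453,786) = $395,703.84 (cap does not bind)
Calderon ISD: $395,703.84 × 0.01518 = $6,006.7842912
Saltmarsh Township: $395,703.84 × 0.0058 = $2,295.082272
Larchfield County: $395,703.84 × 0.0041 = $1,622.385744
Total = $9,924.2523072

$9,924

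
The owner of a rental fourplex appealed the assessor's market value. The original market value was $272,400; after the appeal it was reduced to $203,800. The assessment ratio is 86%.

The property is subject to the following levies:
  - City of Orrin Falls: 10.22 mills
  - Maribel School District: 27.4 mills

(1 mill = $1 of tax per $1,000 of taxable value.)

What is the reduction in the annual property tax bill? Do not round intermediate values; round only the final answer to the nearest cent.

Old assessed value = $272,400 × 0.86 = $234,264
New assessed value = $203,800 × 0.86 = $175,268
Combined rate = 0.01022 + 0.0274 = 0.03762
Old tax = $234,264 × 0.03762 = $8,813.01168
New tax = $175,268 × 0.03762 = $6,593.58216
Reduction = $8,813.01168 − $6,593.58216 = $2,219.42952

$2,219.43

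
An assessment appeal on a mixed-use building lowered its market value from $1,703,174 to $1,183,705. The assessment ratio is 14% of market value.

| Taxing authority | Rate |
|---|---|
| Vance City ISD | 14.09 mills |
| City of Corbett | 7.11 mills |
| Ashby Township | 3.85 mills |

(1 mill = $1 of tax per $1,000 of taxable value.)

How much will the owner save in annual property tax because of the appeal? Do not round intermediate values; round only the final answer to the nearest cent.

$1,821.78

Old assessed value = $1,703,174 × 0.14 = $238,444.36
New assessed value = $1,183,705 × 0.14 = $165,718.7
Combined rate = 0.01409 + 0.00711 + 0.00385 = 0.02505
Old tax = $238,444.36 × 0.02505 = $5,973.031218
New tax = $165,718.7 × 0.02505 = $4,151.253435
Reduction = $5,973.031218 − $4,151.253435 = $1,821.777783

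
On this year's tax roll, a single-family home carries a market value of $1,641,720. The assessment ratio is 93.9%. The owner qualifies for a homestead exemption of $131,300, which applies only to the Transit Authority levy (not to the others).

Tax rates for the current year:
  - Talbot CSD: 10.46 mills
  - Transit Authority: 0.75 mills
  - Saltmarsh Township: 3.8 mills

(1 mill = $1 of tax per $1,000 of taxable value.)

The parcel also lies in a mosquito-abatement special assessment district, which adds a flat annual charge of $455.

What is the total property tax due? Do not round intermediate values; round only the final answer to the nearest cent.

Assessed value = $1,641,720 × 0.939 = $1,541,575.08
Talbot CSD: $1,541,575.08 × 0.01046 = $16,124.8753368
Transit Authority: ($1,541,575.08 − $131,300) × 0.00075 = $1,410,275.08 × 0.00075 = $1,057.70631
Saltmarsh Township: $1,541,575.08 × 0.0038 = $5,857.985304
Levies subtotal = $23,040.5669508
Total = $23,040.5669508 + $455 = $23,495.5669508

$23,495.57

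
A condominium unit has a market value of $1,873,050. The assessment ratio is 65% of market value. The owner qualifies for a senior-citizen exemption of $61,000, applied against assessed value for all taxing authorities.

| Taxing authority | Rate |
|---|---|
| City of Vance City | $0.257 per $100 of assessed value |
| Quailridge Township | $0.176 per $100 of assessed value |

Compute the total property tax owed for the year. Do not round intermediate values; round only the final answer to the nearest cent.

Assessed value = $1,873,050 × 0.65 = $1,217,482.5
Taxable value = $1,217,482.5 − $61,000 = $1,156,482.5
City of Vance City: $1,156,482.5 × 0.00257 = $2,972.160025
Quailridge Township: $1,156,482.5 × 0.00176 = $2,035.4092
Total = $2,972.160025 + $2,035.4092 = $5,007.569225

$5,007.57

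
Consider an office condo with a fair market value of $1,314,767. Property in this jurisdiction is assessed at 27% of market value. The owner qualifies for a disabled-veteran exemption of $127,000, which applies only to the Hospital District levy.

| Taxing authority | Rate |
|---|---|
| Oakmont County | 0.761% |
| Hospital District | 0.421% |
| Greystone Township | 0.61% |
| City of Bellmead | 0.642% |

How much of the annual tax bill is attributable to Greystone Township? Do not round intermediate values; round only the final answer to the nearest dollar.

Assessed value = $1,314,767 × 0.27 = $354,987.09
Greystone Township taxable value = $354,987.09 (exemption does not apply)
Greystone Township levy = $354,987.09 × 0.0061 = $2,165.421249

$2,165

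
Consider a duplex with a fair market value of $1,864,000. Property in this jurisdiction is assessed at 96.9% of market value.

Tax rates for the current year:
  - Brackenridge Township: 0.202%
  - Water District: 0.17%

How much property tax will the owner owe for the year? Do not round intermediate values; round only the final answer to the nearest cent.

Assessed value = $1,864,000 × 0.969 = $1,806,216
Brackenridge Township: $1,806,216 × 0.00202 = $3,648.55632
Water District: $1,806,216 × 0.0017 = $3,070.5672
Total = $3,648.55632 + $3,070.5672 = $6,719.12352

$6,719.12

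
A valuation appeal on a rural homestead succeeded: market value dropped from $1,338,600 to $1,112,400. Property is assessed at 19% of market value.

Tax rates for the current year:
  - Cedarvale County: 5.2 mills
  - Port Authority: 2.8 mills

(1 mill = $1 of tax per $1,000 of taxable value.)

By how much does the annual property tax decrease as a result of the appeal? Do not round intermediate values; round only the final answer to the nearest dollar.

Old assessed value = $1,338,600 × 0.19 = $254,334
New assessed value = $1,112,400 × 0.19 = $211,356
Combined rate = 0.0052 + 0.0028 = 0.008
Old tax = $254,334 × 0.008 = $2,034.672
New tax = $211,356 × 0.008 = $1,690.848
Reduction = $2,034.672 − $1,690.848 = $343.824

$344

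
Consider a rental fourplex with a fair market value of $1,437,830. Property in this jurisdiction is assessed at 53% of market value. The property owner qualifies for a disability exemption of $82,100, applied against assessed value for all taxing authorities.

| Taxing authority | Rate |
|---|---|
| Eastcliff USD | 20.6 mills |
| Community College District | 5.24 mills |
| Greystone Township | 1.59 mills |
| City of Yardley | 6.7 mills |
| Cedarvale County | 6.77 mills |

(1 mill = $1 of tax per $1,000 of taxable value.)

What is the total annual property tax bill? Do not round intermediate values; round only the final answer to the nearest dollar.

$27,810

Assessed value = $1,437,830 × 0.53 = $762,049.9
Taxable value = $762,049.9 − $82,100 = $679,949.9
Eastcliff USD: $679,949.9 × 0.0206 = $14,006.96794
Community College District: $679,949.9 × 0.00524 = $3,562.937476
Greystone Township: $679,949.9 × 0.00159 = $1,081.120341
City of Yardley: $679,949.9 × 0.0067 = $4,555.66433
Cedarvale County: $679,949.9 × 0.00677 = $4,603.260823
Total = $14,006.96794 + $3,562.937476 + $1,081.120341 + $4,555.66433 + $4,603.260823 = $27,809.95091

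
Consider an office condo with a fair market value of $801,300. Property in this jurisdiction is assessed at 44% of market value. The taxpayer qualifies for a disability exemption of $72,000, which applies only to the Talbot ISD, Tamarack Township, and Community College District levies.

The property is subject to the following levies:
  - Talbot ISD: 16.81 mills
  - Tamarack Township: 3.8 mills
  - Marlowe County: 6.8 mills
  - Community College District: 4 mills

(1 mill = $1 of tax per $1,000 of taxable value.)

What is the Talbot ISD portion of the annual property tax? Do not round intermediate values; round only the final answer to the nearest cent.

Assessed value = $801,300 × 0.44 = $352,572
Talbot ISD taxable value = $352,572 − $72,000 = $280,572
Talbot ISD levy = $280,572 × 0.01681 = $4,716.41532

$4,716.42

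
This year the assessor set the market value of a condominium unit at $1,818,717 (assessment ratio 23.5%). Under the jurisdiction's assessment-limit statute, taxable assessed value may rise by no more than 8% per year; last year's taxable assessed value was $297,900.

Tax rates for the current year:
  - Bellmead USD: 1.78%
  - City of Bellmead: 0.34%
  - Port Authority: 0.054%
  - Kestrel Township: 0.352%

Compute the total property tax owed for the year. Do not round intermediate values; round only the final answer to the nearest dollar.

$8,127

Uncapped assessed value = $1,818,717 × 0.235 = $427,398.495
Cap limit = $297,900 × 1.08 = $321,732
Taxable assessed value = min($427,398.495, $321,732) = $321,732 (cap binds)
Bellmead USD: $321,732 × 0.0178 = $5,726.8296
City of Bellmead: $321,732 × 0.0034 = $1,093.8888
Port Authority: $321,732 × 0.00054 = $173.73528
Kestrel Township: $321,732 × 0.00352 = $1,132.49664
Total = $8,126.95032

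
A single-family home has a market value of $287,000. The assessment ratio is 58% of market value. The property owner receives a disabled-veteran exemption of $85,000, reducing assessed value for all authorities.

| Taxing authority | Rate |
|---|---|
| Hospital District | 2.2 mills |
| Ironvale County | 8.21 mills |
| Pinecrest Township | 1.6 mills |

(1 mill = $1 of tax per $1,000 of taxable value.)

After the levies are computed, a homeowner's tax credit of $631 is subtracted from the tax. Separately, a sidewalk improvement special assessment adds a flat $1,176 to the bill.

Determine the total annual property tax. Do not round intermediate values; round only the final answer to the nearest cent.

$1,523.33

Assessed value = $287,000 × 0.58 = $166,460
Taxable value = $166,460 − $85,000 = $81,460
Hospital District: $81,460 × 0.0022 = $179.212
Ironvale County: $81,460 × 0.00821 = $668.7866
Pinecrest Township: $81,460 × 0.0016 = $130.336
Levies subtotal = $978.3346
After credit = $978.3346 − $631 = $347.3346
Total = $347.3346 + $1,176 = $1,523.3346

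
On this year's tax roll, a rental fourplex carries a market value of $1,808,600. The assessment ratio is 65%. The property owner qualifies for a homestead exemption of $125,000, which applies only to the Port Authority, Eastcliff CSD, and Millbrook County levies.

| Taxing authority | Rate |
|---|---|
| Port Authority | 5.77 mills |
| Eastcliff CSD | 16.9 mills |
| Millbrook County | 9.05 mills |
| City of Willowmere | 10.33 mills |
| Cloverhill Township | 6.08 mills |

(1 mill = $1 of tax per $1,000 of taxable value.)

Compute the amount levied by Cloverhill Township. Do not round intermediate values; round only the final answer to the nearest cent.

Assessed value = $1,808,600 × 0.65 = $1,175,590
Cloverhill Township taxable value = $1,175,590 (exemption does not apply)
Cloverhill Township levy = $1,175,590 × 0.00608 = $7,147.5872

$7,147.59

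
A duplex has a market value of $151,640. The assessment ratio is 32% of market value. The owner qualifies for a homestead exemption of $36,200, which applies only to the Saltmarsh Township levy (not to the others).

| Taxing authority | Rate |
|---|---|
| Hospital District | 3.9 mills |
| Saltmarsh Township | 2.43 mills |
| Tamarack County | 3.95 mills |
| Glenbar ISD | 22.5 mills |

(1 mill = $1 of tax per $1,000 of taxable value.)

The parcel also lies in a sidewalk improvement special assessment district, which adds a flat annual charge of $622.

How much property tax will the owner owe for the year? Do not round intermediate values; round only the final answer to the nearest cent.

Assessed value = $151,640 × 0.32 = $48,524.8
Hospital District: $48,524.8 × 0.0039 = $189.24672
Saltmarsh Township: ($48,524.8 − $36,200) × 0.00243 = $12,324.8 × 0.00243 = $29.949264
Tamarack County: $48,524.8 × 0.00395 = $191.67296
Glenbar ISD: $48,524.8 × 0.0225 = $1,091.808
Levies subtotal = $1,502.676944
Total = $1,502.676944 + $622 = $2,124.676944

$2,124.68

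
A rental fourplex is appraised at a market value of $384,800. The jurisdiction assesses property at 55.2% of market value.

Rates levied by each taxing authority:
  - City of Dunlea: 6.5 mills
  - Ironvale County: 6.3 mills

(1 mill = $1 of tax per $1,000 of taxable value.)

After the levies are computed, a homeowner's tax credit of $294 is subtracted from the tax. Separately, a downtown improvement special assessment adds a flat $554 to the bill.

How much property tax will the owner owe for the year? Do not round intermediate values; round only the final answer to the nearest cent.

$2,978.84

Assessed value = $384,800 × 0.552 = $212,409.6
City of Dunlea: $212,409.6 × 0.0065 = $1,380.6624
Ironvale County: $212,409.6 × 0.0063 = $1,338.18048
Levies subtotal = $2,718.84288
After credit = $2,718.84288 − $294 = $2,424.84288
Total = $2,424.84288 + $554 = $2,978.84288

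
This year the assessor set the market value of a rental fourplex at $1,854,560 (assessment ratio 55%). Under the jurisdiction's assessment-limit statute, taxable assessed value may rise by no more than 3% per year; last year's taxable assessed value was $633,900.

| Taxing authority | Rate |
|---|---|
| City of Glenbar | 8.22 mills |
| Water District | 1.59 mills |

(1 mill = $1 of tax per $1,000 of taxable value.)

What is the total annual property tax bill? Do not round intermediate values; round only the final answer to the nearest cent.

$6,405.12

Uncapped assessed value = $1,854,560 × 0.55 = $1,020,008
Cap limit = $633,900 × 1.03 = $652,917
Taxable assessed value = min($1,020,008, $652,917) = $652,917 (cap binds)
City of Glenbar: $652,917 × 0.00822 = $5,366.97774
Water District: $652,917 × 0.00159 = $1,038.13803
Total = $6,405.11577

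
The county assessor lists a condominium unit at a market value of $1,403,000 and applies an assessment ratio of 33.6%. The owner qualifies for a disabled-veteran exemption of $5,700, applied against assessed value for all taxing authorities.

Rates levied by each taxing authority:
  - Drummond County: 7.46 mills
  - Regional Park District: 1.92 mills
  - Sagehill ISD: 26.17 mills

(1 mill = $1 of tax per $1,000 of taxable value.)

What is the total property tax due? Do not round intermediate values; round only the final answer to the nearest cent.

$16,555.92

Assessed value = $1,403,000 × 0.336 = $471,408
Taxable value = $471,408 − $5,700 = $465,708
Drummond County: $465,708 × 0.00746 = $3,474.18168
Regional Park District: $465,708 × 0.00192 = $894.15936
Sagehill ISD: $465,708 × 0.02617 = $12,187.57836
Total = $3,474.18168 + $894.15936 + $12,187.57836 = $16,555.9194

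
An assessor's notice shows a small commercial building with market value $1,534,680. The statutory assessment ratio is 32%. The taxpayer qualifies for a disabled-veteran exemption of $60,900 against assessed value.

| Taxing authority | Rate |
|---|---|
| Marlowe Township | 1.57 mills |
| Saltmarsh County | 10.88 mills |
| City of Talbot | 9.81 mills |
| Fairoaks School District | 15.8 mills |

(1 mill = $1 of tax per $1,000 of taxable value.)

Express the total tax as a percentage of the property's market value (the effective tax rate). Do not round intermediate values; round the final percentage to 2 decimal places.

Assessed value = $1,534,680 × 0.32 = $491,097.6
Taxable value = $491,097.6 − $60,900 = $430,197.6
Marlowe Township: $430,197.6 × 0.00157 = $675.410232
Saltmarsh County: $430,197.6 × 0.01088 = $4,680.549888
City of Talbot: $430,197.6 × 0.00981 = $4,220.238456
Fairoaks School District: $430,197.6 × 0.0158 = $6,797.12208
Total tax = $16,373.320656
Effective rate = $16,373.320656 ÷ $1,534,680 = 1.07% of market value

1.07%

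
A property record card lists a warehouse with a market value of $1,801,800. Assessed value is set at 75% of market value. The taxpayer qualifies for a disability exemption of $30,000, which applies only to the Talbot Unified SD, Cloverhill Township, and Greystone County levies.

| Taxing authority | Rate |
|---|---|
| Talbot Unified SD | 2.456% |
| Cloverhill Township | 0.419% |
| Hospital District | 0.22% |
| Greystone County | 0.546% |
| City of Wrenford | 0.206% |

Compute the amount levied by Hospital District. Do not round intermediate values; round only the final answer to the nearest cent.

$2,972.97

Assessed value = $1,801,800 × 0.75 = $1,351,350
Hospital District taxable value = $1,351,350 (exemption does not apply)
Hospital District levy = $1,351,350 × 0.0022 = $2,972.97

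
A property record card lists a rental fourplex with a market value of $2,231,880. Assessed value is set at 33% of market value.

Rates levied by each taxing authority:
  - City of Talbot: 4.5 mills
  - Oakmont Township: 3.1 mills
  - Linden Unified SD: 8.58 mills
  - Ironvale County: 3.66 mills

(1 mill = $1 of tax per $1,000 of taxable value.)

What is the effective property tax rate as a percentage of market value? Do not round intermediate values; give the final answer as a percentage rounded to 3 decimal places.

0.655%

Assessed value = $2,231,880 × 0.33 = $736,520.4
City of Talbot: $736,520.4 × 0.0045 = $3,314.3418
Oakmont Township: $736,520.4 × 0.0031 = $2,283.21324
Linden Unified SD: $736,520.4 × 0.00858 = $6,319.345032
Ironvale County: $736,520.4 × 0.00366 = $2,695.664664
Total tax = $14,612.564736
Effective rate = $14,612.564736 ÷ $2,231,880 = 0.655% of market value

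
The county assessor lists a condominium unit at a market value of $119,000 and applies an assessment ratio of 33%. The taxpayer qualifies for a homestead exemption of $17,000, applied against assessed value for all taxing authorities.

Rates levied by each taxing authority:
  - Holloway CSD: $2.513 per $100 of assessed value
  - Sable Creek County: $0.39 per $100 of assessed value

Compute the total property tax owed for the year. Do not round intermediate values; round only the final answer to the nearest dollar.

$646

Assessed value = $119,000 × 0.33 = $39,270
Taxable value = $39,270 − $17,000 = $22,270
Holloway CSD: $22,270 × 0.02513 = $559.6451
Sable Creek County: $22,270 × 0.0039 = $86.853
Total = $559.6451 + $86.853 = $646.4981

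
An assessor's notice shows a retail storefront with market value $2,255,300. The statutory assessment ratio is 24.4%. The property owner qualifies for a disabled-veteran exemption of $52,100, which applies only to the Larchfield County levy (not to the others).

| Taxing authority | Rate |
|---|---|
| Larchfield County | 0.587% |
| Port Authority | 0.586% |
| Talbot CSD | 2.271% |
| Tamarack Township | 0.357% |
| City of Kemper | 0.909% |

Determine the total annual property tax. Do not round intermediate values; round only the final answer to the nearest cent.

$25,612.98

Assessed value = $2,255,300 × 0.244 = $550,293.2
Larchfield County: ($550,293.2 − $52,100) × 0.00587 = $498,193.2 × 0.00587 = $2,924.394084
Port Authority: $550,293.2 × 0.00586 = $3,224.718152
Talbot CSD: $550,293.2 × 0.02271 = $12,497.158572
Tamarack Township: $550,293.2 × 0.00357 = $1,964.546724
City of Kemper: $550,293.2 × 0.00909 = $5,002.165188
Total = $25,612.98272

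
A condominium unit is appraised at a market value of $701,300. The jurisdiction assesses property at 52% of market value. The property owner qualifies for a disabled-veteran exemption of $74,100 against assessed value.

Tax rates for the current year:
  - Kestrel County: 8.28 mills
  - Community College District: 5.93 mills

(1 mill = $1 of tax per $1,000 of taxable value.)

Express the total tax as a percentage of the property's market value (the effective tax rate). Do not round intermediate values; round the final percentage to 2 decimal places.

Assessed value = $701,300 × 0.52 = $364,676
Taxable value = $364,676 − $74,100 = $290,576
Kestrel County: $290,576 × 0.00828 = $2,405.96928
Community College District: $290,576 × 0.00593 = $1,723.11568
Total tax = $4,129.08496
Effective rate = $4,129.08496 ÷ $701,300 = 0.59% of market value

0.59%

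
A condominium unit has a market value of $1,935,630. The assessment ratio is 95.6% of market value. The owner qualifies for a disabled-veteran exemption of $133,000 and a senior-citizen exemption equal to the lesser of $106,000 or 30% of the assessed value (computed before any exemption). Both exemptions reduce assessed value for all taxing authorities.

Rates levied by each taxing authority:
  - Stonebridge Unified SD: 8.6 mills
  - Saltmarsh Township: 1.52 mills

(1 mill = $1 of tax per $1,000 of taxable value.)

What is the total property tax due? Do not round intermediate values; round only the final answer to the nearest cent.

Assessed value = $1,935,630 × 0.956 = $1,850,462.28
Senior-citizen exemption = min($106,000, 30% × $1,850,462.28) = min($106,000, $555,138.684) = $106,000 (dollar cap binds)
Taxable value = $1,850,462.28 − $133,000 − $106,000 = $1,611,462.28
Stonebridge Unified SD: $1,611,462.28 × 0.0086 = $13,858.575608
Saltmarsh Township: $1,611,462.28 × 0.00152 = $2,449.4226656
Total = $16,307.9982736

$16,308.00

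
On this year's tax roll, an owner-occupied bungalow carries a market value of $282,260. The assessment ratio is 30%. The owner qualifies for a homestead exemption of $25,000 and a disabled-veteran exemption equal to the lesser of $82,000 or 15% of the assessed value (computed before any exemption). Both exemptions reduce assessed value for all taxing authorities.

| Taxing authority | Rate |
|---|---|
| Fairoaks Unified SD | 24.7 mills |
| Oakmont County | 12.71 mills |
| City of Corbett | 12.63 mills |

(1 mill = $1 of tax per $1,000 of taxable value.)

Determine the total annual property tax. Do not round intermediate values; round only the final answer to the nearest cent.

Assessed value = $282,260 × 0.3 = $84,678
Disabled-veteran exemption = min($82,000, 15% × $84,678) = min($82,000, $12,701.7) = $12,701.7 (percentage binds)
Taxable value = $84,678 − $25,000 − $12,701.7 = $46,976.3
Fairoaks Unified SD: $46,976.3 × 0.0247 = $1,160.31461
Oakmont County: $46,976.3 × 0.01271 = $597.068773
City of Corbett: $46,976.3 × 0.01263 = $593.310669
Total = $2,350.694052

$2,350.69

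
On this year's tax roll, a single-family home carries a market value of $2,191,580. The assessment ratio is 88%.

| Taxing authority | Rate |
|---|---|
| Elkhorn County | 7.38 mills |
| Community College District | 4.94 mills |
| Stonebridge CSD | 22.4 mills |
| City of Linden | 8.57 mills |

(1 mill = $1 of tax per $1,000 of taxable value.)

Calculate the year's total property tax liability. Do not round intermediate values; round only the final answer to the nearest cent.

Assessed value = $2,191,580 × 0.88 = $1,928,590.4
Elkhorn County: $1,928,590.4 × 0.00738 = $14,232.997152
Community College District: $1,928,590.4 × 0.00494 = $9,527.236576
Stonebridge CSD: $1,928,590.4 × 0.0224 = $43,200.42496
City of Linden: $1,928,590.4 × 0.00857 = $16,528.019728
Total = $14,232.997152 + $9,527.236576 + $43,200.42496 + $16,528.019728 = $83,488.678416

$83,488.68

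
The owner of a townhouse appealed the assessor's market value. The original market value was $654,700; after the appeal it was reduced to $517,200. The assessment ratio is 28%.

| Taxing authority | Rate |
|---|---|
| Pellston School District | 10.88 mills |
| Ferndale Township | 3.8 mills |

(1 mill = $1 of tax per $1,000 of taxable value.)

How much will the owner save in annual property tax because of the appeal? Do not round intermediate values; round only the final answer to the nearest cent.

$565.18

Old assessed value = $654,700 × 0.28 = $183,316
New assessed value = $517,200 × 0.28 = $144,816
Combined rate = 0.01088 + 0.0038 = 0.01468
Old tax = $183,316 × 0.01468 = $2,691.07888
New tax = $144,816 × 0.01468 = $2,125.89888
Reduction = $2,691.07888 − $2,125.89888 = $565.18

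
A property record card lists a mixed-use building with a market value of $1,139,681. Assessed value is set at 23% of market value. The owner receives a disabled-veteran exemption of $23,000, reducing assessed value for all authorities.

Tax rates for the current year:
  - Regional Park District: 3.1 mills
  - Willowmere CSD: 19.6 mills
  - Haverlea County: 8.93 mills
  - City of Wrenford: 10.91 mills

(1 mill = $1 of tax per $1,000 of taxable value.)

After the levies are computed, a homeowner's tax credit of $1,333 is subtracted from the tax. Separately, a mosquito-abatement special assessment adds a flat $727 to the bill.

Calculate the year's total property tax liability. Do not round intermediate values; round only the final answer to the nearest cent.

$9,566.45

Assessed value = $1,139,681 × 0.23 = $262,126.63
Taxable value = $262,126.63 − $23,000 = $239,126.63
Regional Park District: $239,126.63 × 0.0031 = $741.292553
Willowmere CSD: $239,126.63 × 0.0196 = $4,686.881948
Haverlea County: $239,126.63 × 0.00893 = $2,135.4008059
City of Wrenford: $239,126.63 × 0.01091 = $2,608.8715333
Levies subtotal = $10,172.4468402
After credit = $10,172.4468402 − $1,333 = $8,839.4468402
Total = $8,839.4468402 + $727 = $9,566.4468402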